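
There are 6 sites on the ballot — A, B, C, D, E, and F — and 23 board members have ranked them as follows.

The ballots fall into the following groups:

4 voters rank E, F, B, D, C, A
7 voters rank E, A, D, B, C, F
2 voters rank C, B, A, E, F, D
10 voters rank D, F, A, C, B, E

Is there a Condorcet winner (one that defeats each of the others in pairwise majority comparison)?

No

Head-to-head results (23 voters total):
A vs B: A wins 17–6.
A vs C: A wins 17–6.
A vs D: D wins 14–9.
A vs E: A wins 12–11.
A vs F: F wins 14–9.
B vs C: C wins 12–11.
B vs D: D wins 17–6.
B vs E: B wins 12–11.
B vs F: F wins 14–9.
C vs D: D wins 21–2.
C vs E: C wins 12–11.
C vs F: F wins 14–9.
D vs E: E wins 13–10.
D vs F: D wins 17–6.
E vs F: E wins 13–10.
No candidate beats all others: A beats E beats D beats A, a majority cycle.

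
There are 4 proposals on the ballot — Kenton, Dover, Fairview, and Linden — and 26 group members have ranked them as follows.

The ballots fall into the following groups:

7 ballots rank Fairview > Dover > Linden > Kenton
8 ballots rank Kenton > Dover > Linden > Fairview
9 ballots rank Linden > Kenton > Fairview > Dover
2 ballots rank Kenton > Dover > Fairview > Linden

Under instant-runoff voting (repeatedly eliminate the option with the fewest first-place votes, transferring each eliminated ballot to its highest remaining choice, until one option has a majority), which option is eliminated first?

Round 1: Kenton 10, Linden 9, Fairview 7, Dover 0. Dover has the fewest and is eliminated.
Round 2: Kenton 10, Linden 9, Fairview 7. Fairview has the fewest and is eliminated.
Round 3: Linden 16, Kenton 10. Linden has a majority.

Dover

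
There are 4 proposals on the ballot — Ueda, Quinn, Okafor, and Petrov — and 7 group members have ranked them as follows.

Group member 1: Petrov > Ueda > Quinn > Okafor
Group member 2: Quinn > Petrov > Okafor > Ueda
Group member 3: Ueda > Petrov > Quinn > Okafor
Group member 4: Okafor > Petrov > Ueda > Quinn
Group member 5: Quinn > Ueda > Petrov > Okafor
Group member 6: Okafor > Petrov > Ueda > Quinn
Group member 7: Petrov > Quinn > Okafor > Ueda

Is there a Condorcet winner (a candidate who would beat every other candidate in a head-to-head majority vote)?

Head-to-head results (7 voters total):
Ueda vs Quinn: Ueda wins 4–3.
Ueda vs Okafor: Okafor wins 4–3.
Ueda vs Petrov: Petrov wins 5–2.
Quinn vs Okafor: Quinn wins 5–2.
Quinn vs Petrov: Petrov wins 5–2.
Okafor vs Petrov: Petrov wins 5–2.
Petrov beats each rival — Ueda (5–2), Quinn (5–2), Okafor (5–2) — so Petrov is the Condorcet winner.

Yes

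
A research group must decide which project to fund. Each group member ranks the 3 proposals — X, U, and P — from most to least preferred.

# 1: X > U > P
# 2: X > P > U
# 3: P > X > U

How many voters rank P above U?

2

Ballots ranking P above U: 2.
Ballots ranking U above P: 1.
So 2 of 3 voters prefer P to U.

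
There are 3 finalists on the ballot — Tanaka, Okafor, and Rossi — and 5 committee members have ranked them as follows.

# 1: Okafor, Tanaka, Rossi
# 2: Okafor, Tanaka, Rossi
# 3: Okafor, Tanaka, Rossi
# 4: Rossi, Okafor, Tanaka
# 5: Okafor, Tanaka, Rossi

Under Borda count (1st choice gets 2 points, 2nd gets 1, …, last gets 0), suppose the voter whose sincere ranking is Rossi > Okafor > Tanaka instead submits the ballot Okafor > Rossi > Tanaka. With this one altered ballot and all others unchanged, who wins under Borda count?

Borda totals with the altered ballot: Tanaka 4, Okafor 10, Rossi 1.
The winner is unchanged: still Okafor.

Okafor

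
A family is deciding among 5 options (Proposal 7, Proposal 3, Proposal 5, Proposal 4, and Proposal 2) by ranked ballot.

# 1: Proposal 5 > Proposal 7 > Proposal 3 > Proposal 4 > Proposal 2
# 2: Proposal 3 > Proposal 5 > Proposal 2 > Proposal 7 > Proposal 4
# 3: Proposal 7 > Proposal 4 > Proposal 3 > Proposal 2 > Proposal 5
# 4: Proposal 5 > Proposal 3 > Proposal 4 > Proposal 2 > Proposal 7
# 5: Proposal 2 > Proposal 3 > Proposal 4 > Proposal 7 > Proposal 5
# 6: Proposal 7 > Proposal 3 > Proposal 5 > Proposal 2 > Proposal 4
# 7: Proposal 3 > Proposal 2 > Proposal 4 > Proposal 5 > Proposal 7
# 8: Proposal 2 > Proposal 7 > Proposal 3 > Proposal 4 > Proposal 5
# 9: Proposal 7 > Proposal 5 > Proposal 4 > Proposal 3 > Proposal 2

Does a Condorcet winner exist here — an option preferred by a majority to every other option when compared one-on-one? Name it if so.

Head-to-head results (9 voters total):
Proposal 7 vs Proposal 3: Proposal 7 wins 5–4.
Proposal 7 vs Proposal 5: Proposal 7 wins 5–4.
Proposal 7 vs Proposal 4: Proposal 7 wins 6–3.
Proposal 7 vs Proposal 2: Proposal 2 wins 5–4.
Proposal 3 vs Proposal 5: Proposal 3 wins 6–3.
Proposal 3 vs Proposal 4: Proposal 3 wins 7–2.
Proposal 3 vs Proposal 2: Proposal 3 wins 7–2.
Proposal 5 vs Proposal 4: Proposal 5 wins 5–4.
Proposal 5 vs Proposal 2: Proposal 5 wins 5–4.
Proposal 4 vs Proposal 2: Proposal 2 wins 5–4.
No candidate beats all others: Proposal 7 beats Proposal 3 beats Proposal 2 beats Proposal 7, a majority cycle.

None — there is no Condorcet winner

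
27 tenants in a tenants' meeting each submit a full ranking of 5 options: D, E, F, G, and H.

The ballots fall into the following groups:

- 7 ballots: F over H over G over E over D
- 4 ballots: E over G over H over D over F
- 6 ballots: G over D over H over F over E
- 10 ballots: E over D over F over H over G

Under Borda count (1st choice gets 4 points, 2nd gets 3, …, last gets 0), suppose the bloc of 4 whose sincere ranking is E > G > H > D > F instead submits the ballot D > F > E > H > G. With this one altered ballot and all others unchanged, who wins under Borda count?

Borda totals with the altered ballot: D 64, E 55, F 66, G 38, H 47.
The switch changes the winner from E to F.

F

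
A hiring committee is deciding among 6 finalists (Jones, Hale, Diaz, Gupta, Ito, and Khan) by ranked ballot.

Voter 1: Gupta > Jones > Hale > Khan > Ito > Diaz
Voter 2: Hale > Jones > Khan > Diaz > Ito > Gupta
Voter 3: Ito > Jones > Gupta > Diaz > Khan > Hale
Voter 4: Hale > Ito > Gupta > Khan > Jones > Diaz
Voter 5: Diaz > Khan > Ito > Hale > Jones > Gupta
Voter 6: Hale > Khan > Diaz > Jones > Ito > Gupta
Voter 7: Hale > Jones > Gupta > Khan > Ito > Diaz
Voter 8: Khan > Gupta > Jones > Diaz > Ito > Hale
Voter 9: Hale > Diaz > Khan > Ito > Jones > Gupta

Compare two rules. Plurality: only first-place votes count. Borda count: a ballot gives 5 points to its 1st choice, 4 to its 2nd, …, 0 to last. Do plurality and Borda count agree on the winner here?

Plurality first-place counts: Jones 0, Hale 5, Diaz 1, Gupta 1, Ito 1, Khan 1 → Hale.
Borda totals: Jones 24, Hale 30, Diaz 18, Gupta 18, Ito 19, Khan 26 → Hale.
The two rules agree on Hale.

Yes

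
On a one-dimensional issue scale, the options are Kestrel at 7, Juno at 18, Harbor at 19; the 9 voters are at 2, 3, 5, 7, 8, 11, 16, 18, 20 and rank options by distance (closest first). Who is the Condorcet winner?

Kestrel

With single-peaked preferences on a line, the Condorcet winner is the candidate closest to the median voter.
The median voter (position 8) is closest to Kestrel at 7.
Check: Kestrel vs Harbor — voters closer to Kestrel: 6 of 9.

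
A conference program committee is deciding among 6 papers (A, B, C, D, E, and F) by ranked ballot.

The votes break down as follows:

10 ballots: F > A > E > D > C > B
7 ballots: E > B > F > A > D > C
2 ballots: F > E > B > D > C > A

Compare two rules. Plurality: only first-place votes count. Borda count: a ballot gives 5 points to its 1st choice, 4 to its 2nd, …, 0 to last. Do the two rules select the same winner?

Plurality first-place counts: A 0, B 0, C 0, D 0, E 7, F 12 → F.
Borda totals: A 54, B 34, C 12, D 31, E 73, F 81 → F.
The two rules agree on F.

Yes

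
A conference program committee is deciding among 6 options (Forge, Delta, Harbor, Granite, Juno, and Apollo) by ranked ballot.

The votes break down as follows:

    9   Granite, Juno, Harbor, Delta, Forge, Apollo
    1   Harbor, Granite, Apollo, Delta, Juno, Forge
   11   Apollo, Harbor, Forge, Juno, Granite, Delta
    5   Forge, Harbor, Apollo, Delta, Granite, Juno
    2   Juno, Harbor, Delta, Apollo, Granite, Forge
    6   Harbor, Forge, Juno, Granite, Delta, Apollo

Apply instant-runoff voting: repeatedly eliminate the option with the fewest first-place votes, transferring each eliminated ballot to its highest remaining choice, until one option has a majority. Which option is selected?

Round 1: Apollo 11, Granite 9, Harbor 7, Forge 5, Juno 2, Delta 0. Delta has the fewest and is eliminated.
Round 2: Apollo 11, Granite 9, Harbor 7, Forge 5, Juno 2. Juno has the fewest and is eliminated.
Round 3: Apollo 11, Harbor 9, Granite 9, Forge 5. Forge has the fewest and is eliminated.
Round 4: Harbor 14, Apollo 11, Granite 9. Granite has the fewest and is eliminated.
Round 5: Harbor 23, Apollo 11. Harbor has a majority.

Harbor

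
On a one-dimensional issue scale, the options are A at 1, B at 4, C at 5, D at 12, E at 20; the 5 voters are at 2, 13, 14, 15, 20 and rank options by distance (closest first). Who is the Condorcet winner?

With single-peaked preferences on a line, the Condorcet winner is the candidate closest to the median voter.
The median voter (position 14) is closest to D at 12.
Check: D vs E — voters closer to D: 4 of 5.

D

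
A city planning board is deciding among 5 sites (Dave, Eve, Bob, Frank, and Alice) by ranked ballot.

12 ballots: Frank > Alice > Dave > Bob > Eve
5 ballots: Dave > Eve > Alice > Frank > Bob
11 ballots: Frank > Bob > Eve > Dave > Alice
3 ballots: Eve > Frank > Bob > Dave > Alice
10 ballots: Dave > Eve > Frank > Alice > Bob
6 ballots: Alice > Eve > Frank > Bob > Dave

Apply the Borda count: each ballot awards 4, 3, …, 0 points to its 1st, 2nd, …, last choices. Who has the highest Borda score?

Frank

Borda scores:
  Dave: 12·2 + 5·4 + 11·1 + 3·1 + 10·4 + 6·0 = 98
  Eve: 12·0 + 5·3 + 11·2 + 3·4 + 10·3 + 6·3 = 97
  Bob: 12·1 + 5·0 + 11·3 + 3·2 + 10·0 + 6·1 = 57
  Frank: 12·4 + 5·1 + 11·4 + 3·3 + 10·2 + 6·2 = 138
  Alice: 12·3 + 5·2 + 11·0 + 3·0 + 10·1 + 6·4 = 80
Frank has the highest total.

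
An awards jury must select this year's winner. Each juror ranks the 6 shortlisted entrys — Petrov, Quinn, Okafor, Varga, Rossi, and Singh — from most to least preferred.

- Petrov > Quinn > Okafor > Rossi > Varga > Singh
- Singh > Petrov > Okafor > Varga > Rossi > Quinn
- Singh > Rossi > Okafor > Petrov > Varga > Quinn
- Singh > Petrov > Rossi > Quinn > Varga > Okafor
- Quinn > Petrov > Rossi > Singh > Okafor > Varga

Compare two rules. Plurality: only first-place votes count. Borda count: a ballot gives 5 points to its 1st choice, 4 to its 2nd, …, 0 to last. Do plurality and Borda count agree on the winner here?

Plurality first-place counts: Petrov 1, Quinn 1, Okafor 0, Varga 0, Rossi 0, Singh 3 → Singh.
Borda totals: Petrov 19, Quinn 11, Okafor 10, Varga 5, Rossi 13, Singh 17 → Petrov.
The two rules disagree: plurality picks Singh, Borda picks Petrov.

No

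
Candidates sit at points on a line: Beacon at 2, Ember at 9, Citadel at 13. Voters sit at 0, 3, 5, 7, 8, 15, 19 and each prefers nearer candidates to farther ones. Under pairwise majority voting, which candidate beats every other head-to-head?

With single-peaked preferences on a line, the Condorcet winner is the candidate closest to the median voter.
The median voter (position 7) is closest to Ember at 9.
Check: Ember vs Citadel — voters closer to Ember: 5 of 7.

Ember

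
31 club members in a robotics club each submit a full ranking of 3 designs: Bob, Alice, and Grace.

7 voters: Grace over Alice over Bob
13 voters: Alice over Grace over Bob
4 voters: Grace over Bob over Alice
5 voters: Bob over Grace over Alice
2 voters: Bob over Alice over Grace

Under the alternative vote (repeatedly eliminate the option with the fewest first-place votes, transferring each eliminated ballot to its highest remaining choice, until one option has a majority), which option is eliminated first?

Bob

Round 1: Alice 13, Grace 11, Bob 7. Bob has the fewest and is eliminated.
Round 2: Grace 16, Alice 15. Grace has a majority.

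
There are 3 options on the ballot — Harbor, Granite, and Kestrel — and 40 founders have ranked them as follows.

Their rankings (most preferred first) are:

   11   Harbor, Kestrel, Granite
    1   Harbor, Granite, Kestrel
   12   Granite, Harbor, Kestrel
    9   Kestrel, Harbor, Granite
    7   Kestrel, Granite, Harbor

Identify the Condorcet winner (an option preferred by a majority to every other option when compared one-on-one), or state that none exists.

Head-to-head results (40 voters total):
Harbor vs Granite: Harbor wins 21–19.
Harbor vs Kestrel: Harbor wins 24–16.
Granite vs Kestrel: Kestrel wins 27–13.
Harbor beats each rival — Granite (21–19), Kestrel (24–16) — so Harbor is the Condorcet winner.

Harbor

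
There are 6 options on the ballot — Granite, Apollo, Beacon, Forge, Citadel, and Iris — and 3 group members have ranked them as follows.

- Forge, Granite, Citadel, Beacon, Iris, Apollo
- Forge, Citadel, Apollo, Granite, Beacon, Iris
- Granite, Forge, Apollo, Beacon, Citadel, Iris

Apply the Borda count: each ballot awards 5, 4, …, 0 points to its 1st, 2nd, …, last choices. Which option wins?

Borda scores:
  Granite: 4 + 2 + 5 = 11
  Apollo: 0 + 3 + 3 = 6
  Beacon: 2 + 1 + 2 = 5
  Forge: 5 + 5 + 4 = 14
  Citadel: 3 + 4 + 1 = 8
  Iris: 1 + 0 + 0 = 1
Forge has the highest total.

Forge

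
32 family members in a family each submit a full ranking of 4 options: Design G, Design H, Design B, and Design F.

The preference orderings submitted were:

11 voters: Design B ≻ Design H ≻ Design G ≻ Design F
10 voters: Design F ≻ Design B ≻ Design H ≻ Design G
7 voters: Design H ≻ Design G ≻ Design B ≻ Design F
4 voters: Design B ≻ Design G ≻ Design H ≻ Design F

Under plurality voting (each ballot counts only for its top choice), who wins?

First-place vote totals:
  Design G: 0
  Design H: 7
  Design B: 15
  Design F: 10
Design B has the most first-place votes.

Design B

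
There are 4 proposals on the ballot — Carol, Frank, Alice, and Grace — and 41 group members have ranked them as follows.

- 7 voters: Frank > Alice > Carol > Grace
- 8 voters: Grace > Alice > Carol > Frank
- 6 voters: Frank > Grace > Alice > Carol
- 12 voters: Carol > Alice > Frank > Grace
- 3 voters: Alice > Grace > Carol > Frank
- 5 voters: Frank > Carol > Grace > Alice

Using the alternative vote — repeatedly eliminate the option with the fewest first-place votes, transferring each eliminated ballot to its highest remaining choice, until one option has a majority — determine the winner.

Carol

Round 1: Frank 18, Carol 12, Grace 8, Alice 3. Alice has the fewest and is eliminated.
Round 2: Frank 18, Carol 12, Grace 11. Grace has the fewest and is eliminated.
Round 3: Carol 23, Frank 18. Carol has a majority.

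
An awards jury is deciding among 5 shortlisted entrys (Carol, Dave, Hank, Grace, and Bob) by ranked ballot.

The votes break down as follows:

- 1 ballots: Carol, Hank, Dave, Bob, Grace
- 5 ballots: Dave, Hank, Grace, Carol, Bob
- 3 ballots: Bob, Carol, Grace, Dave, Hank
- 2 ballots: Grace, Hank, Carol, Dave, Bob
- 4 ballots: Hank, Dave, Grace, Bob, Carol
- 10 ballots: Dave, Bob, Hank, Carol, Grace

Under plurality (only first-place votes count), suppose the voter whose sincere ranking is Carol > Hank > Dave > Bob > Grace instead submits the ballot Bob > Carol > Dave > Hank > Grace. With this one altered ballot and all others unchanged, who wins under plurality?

Dave

First-place totals with the altered ballot: Carol 0, Dave 15, Hank 4, Grace 2, Bob 4.
The winner is unchanged: still Dave.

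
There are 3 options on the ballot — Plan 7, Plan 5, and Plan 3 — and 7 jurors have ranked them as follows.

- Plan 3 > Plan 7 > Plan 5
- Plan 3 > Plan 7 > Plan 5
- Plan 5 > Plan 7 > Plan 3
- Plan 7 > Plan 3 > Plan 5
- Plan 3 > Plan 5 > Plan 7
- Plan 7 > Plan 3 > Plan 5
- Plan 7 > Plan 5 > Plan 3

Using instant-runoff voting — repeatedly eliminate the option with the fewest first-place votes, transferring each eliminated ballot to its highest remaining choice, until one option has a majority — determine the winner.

Round 1: Plan 7 3, Plan 3 3, Plan 5 1. Plan 5 has the fewest and is eliminated.
Round 2: Plan 7 4, Plan 3 3. Plan 7 has a majority.

Plan 7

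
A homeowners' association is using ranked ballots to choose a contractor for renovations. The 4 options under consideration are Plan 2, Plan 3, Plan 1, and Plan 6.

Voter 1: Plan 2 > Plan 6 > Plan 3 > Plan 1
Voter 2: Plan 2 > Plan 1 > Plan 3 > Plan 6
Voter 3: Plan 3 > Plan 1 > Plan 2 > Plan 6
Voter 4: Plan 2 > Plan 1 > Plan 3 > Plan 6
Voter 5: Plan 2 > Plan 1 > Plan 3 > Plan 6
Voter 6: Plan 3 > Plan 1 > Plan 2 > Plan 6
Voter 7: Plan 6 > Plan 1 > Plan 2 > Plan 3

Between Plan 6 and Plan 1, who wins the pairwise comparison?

Plan 1

Ballots ranking Plan 6 above Plan 1: 2.
Ballots ranking Plan 1 above Plan 6: 5.
Plan 1 wins the head-to-head, 5–2.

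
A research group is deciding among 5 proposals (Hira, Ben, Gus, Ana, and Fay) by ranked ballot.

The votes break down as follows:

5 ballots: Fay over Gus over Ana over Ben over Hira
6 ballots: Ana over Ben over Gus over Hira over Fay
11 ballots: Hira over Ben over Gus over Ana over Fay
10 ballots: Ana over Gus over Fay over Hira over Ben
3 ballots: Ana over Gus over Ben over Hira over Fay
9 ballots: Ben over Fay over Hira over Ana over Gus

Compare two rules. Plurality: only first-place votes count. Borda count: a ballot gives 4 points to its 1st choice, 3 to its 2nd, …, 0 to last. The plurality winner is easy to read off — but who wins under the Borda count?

Ana

Plurality first-place counts: Hira 11, Ben 9, Gus 0, Ana 19, Fay 5 → Ana.
Borda totals: Hira 81, Ben 98, Gus 88, Ana 106, Fay 67 → Ana.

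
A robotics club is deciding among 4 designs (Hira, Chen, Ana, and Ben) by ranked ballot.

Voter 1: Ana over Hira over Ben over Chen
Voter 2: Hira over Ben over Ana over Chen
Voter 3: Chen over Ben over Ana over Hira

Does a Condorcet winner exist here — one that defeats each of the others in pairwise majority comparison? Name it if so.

Head-to-head results (3 voters total):
Hira vs Chen: Hira wins 2–1.
Hira vs Ana: Ana wins 2–1.
Hira vs Ben: Hira wins 2–1.
Chen vs Ana: Ana wins 2–1.
Chen vs Ben: Ben wins 2–1.
Ana vs Ben: Ben wins 2–1.
No candidate beats all others: Hira beats Ben beats Ana beats Hira, a majority cycle.

There is no Condorcet winner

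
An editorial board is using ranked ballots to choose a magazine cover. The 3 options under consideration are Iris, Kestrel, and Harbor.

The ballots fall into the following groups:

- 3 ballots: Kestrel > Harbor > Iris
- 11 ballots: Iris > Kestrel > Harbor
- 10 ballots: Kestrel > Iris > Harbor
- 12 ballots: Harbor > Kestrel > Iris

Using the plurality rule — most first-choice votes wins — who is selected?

First-place vote totals:
  Iris: 11
  Kestrel: 13
  Harbor: 12
Kestrel has the most first-place votes.

Kestrel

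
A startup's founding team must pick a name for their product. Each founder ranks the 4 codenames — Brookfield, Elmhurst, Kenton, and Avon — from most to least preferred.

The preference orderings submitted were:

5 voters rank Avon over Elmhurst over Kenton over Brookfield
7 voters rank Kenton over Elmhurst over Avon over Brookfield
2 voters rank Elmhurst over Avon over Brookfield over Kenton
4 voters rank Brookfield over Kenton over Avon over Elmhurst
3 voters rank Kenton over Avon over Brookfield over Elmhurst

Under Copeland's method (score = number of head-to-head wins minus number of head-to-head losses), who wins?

Pairwise results:
  Brookfield vs Elmhurst: Elmhurst wins 14–7.
  Brookfield vs Kenton: Kenton wins 15–6.
  Brookfield vs Avon: Avon wins 17–4.
  Elmhurst vs Kenton: Kenton wins 14–7.
  Elmhurst vs Avon: Avon wins 12–9.
  Kenton vs Avon: Kenton wins 14–7.
Copeland scores (wins − losses):
  Brookfield: 0 − 3 = -3
  Elmhurst: 1 − 2 = -1
  Kenton: 3 − 0 = 3
  Avon: 2 − 1 = 1
Kenton has the best Copeland score.

Kenton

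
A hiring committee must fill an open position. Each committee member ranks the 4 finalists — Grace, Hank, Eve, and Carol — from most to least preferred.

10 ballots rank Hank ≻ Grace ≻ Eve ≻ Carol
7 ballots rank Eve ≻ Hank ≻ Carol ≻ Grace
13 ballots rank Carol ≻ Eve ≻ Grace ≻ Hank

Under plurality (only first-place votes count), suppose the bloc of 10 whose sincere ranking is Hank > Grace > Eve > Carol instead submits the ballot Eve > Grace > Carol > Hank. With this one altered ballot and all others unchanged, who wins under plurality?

Eve

First-place totals with the altered ballot: Grace 0, Hank 0, Eve 17, Carol 13.
The switch changes the winner from Carol to Eve.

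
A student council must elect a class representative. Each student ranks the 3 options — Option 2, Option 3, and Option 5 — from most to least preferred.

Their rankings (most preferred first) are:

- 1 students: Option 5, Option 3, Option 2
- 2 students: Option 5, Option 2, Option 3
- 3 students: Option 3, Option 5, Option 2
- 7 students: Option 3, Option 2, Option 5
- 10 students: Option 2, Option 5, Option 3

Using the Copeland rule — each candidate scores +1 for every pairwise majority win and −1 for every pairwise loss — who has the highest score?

Pairwise results:
  Option 2 vs Option 3: Option 2 wins 12–11.
  Option 2 vs Option 5: Option 2 wins 17–6.
  Option 3 vs Option 5: Option 5 wins 13–10.
Copeland scores (wins − losses):
  Option 2: 2 − 0 = 2
  Option 3: 0 − 2 = -2
  Option 5: 1 − 1 = 0
Option 2 has the best Copeland score.

Option 2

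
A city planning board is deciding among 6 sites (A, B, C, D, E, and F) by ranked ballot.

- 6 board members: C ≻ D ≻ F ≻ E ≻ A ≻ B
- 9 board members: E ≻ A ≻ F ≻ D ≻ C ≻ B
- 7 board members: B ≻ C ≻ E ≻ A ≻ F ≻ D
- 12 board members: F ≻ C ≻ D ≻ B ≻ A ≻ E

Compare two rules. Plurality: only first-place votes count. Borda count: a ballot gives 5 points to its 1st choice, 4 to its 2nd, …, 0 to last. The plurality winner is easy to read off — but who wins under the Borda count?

Plurality first-place counts: A 0, B 7, C 6, D 0, E 9, F 12 → F.
Borda totals: A 68, B 59, C 115, D 78, E 78, F 112 → C.

C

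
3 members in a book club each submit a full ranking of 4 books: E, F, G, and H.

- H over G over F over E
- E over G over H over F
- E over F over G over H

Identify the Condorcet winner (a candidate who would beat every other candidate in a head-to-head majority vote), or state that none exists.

E

Head-to-head results (3 voters total):
E vs F: E wins 2–1.
E vs G: E wins 2–1.
E vs H: E wins 2–1.
F vs G: G wins 2–1.
F vs H: H wins 2–1.
G vs H: G wins 2–1.
E beats each rival — F (2–1), G (2–1), H (2–1) — so E is the Condorcet winner.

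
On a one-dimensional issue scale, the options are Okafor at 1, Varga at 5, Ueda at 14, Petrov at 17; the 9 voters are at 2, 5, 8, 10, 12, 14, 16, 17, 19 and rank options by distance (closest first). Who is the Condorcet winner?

Ueda

With single-peaked preferences on a line, the Condorcet winner is the candidate closest to the median voter.
The median voter (position 12) is closest to Ueda at 14.
Check: Ueda vs Petrov — voters closer to Ueda: 6 of 9.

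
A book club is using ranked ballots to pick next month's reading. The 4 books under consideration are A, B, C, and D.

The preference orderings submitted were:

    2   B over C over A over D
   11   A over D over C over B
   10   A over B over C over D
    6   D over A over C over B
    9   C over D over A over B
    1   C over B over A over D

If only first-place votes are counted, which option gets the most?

First-place vote totals:
  A: 21
  B: 2
  C: 10
  D: 6
A has the most first-place votes.

A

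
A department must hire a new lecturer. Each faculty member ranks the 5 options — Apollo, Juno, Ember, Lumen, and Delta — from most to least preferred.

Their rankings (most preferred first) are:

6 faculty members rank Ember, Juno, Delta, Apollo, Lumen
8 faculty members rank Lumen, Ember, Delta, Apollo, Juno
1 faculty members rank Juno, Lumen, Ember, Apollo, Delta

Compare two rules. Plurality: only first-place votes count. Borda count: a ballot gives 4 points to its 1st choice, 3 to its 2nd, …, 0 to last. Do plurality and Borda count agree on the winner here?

No

Plurality first-place counts: Apollo 0, Juno 1, Ember 6, Lumen 8, Delta 0 → Lumen.
Borda totals: Apollo 15, Juno 22, Ember 50, Lumen 35, Delta 28 → Ember.
The two rules disagree: plurality picks Lumen, Borda picks Ember.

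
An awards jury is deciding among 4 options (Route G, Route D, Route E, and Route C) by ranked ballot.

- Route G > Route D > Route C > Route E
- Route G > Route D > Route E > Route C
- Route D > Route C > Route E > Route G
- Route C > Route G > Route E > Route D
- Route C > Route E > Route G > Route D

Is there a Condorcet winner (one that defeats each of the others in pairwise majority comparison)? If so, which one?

Head-to-head results (5 voters total):
Route G vs Route D: Route G wins 4–1.
Route G vs Route E: Route G wins 3–2.
Route G vs Route C: Route C wins 3–2.
Route D vs Route E: Route D wins 3–2.
Route D vs Route C: Route D wins 3–2.
Route E vs Route C: Route C wins 4–1.
No candidate beats all others: Route G beats Route D beats Route C beats Route G, a majority cycle.

No Condorcet winner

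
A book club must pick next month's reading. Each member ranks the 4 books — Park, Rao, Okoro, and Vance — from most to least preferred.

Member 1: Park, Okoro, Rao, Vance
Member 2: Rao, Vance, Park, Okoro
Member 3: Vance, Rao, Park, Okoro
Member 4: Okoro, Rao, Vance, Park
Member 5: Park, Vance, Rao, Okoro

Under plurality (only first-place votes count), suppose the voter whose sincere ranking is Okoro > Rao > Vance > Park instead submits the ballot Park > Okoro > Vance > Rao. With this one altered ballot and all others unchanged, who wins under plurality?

Park

First-place totals with the altered ballot: Park 3, Rao 1, Okoro 0, Vance 1.
The winner is unchanged: still Park.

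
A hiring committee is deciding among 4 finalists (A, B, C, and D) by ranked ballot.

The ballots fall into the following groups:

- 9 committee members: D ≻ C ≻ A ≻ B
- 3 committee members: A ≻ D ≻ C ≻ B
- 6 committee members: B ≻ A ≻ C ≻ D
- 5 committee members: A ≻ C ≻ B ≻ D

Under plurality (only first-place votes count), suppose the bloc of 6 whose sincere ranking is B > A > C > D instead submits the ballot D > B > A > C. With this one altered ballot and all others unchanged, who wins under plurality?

D

First-place totals with the altered ballot: A 8, B 0, C 0, D 15.
The winner is unchanged: still D.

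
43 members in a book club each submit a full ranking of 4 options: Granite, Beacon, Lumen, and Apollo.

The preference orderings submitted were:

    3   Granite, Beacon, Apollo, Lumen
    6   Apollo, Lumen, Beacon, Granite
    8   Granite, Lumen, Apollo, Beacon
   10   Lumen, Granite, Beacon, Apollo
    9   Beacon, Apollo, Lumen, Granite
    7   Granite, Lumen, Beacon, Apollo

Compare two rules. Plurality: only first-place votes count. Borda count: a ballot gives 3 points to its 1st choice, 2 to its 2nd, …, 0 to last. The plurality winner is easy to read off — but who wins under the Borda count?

Lumen

Plurality first-place counts: Granite 18, Beacon 9, Lumen 10, Apollo 6 → Granite.
Borda totals: Granite 74, Beacon 56, Lumen 81, Apollo 47 → Lumen.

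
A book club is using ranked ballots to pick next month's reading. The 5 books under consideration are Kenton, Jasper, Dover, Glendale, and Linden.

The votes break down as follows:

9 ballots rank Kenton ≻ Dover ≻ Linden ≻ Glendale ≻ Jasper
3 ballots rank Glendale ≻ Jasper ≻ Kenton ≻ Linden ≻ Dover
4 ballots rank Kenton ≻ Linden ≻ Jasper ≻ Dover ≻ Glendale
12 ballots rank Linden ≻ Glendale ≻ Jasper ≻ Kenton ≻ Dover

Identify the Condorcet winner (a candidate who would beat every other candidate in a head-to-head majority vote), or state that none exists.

No Condorcet winner

Head-to-head results (28 voters total):
Kenton vs Jasper: Jasper wins 15–13.
Kenton vs Dover: Kenton wins 28–0.
Kenton vs Glendale: Glendale wins 15–13.
Kenton vs Linden: Kenton wins 16–12.
Jasper vs Dover: Jasper wins 19–9.
Jasper vs Glendale: Glendale wins 24–4.
Jasper vs Linden: Linden wins 25–3.
Dover vs Glendale: Glendale wins 15–13.
Dover vs Linden: Linden wins 19–9.
Glendale vs Linden: Linden wins 25–3.
No candidate beats all others: Kenton beats Linden beats Jasper beats Kenton, a majority cycle.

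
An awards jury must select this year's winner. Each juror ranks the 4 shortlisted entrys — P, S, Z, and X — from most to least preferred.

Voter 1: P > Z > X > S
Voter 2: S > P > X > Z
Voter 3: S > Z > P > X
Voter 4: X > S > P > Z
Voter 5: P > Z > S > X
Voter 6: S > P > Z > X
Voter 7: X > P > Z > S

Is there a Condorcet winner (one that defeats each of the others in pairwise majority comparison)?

Yes

Head-to-head results (7 voters total):
P vs S: S wins 4–3.
P vs Z: P wins 6–1.
P vs X: P wins 5–2.
S vs Z: S wins 4–3.
S vs X: S wins 4–3.
Z vs X: Z wins 4–3.
S beats each rival — P (4–3), Z (4–3), X (4–3) — so S is the Condorcet winner.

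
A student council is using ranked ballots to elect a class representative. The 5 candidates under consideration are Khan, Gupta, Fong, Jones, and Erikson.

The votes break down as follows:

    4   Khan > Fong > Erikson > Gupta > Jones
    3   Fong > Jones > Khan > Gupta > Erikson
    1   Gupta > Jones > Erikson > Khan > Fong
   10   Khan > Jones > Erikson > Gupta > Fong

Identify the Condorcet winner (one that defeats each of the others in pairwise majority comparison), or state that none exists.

Head-to-head results (18 voters total):
Khan vs Gupta: Khan wins 17–1.
Khan vs Fong: Khan wins 15–3.
Khan vs Jones: Khan wins 14–4.
Khan vs Erikson: Khan wins 17–1.
Gupta vs Fong: Gupta wins 11–7.
Gupta vs Jones: Jones wins 13–5.
Gupta vs Erikson: Erikson wins 14–4.
Fong vs Jones: Jones wins 11–7.
Fong vs Erikson: Erikson wins 11–7.
Jones vs Erikson: Jones wins 14–4.
Khan beats each rival — Gupta (17–1), Fong (15–3), Jones (14–4), Erikson (17–1) — so Khan is the Condorcet winner.

Khan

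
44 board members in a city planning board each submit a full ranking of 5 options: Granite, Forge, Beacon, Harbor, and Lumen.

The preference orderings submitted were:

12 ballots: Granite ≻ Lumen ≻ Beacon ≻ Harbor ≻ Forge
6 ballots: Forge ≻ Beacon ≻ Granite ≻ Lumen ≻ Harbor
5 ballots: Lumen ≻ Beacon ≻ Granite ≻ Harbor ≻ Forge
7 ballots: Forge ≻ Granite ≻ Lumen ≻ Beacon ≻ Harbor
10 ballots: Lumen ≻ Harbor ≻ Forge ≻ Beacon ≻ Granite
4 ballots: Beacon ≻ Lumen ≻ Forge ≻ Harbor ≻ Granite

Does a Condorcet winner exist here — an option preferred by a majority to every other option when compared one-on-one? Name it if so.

There is no Condorcet winner

Head-to-head results (44 voters total):
Granite vs Forge: Forge wins 27–17.
Granite vs Beacon: Beacon wins 25–19.
Granite vs Harbor: Granite wins 30–14.
Granite vs Lumen: Granite wins 25–19.
Forge vs Beacon: Forge wins 23–21.
Forge vs Harbor: Harbor wins 27–17.
Forge vs Lumen: Lumen wins 31–13.
Beacon vs Harbor: Beacon wins 34–10.
Beacon vs Lumen: Lumen wins 34–10.
Harbor vs Lumen: Lumen wins 44–0.
No candidate beats all others: Granite beats Harbor beats Forge beats Granite, a majority cycle.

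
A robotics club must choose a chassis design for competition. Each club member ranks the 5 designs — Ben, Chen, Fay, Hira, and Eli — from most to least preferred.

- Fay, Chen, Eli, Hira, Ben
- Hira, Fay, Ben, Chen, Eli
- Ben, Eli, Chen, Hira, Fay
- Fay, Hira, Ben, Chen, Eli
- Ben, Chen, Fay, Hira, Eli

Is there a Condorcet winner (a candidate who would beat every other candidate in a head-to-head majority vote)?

Head-to-head results (5 voters total):
Ben vs Chen: Ben wins 4–1.
Ben vs Fay: Fay wins 3–2.
Ben vs Hira: Hira wins 3–2.
Ben vs Eli: Ben wins 4–1.
Chen vs Fay: Fay wins 3–2.
Chen vs Hira: Chen wins 3–2.
Chen vs Eli: Chen wins 4–1.
Fay vs Hira: Fay wins 3–2.
Fay vs Eli: Fay wins 4–1.
Hira vs Eli: Hira wins 3–2.
Fay beats each rival — Ben (3–2), Chen (3–2), Hira (3–2), Eli (4–1) — so Fay is the Condorcet winner.

Yes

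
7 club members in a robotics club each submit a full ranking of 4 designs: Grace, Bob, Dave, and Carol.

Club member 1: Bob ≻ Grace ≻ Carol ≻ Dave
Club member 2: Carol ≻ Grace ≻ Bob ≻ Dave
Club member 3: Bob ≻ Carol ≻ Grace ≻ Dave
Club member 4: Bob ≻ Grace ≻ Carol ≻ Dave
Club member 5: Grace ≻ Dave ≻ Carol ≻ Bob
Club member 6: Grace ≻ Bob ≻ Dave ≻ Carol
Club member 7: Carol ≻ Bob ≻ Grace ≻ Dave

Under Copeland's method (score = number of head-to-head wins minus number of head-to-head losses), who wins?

Bob

Pairwise results:
  Grace vs Bob: Bob wins 4–3.
  Grace vs Dave: Grace wins 7–0.
  Grace vs Carol: Grace wins 4–3.
  Bob vs Dave: Bob wins 6–1.
  Bob vs Carol: Bob wins 4–3.
  Dave vs Carol: Carol wins 5–2.
Copeland scores (wins − losses):
  Grace: 2 − 1 = 1
  Bob: 3 − 0 = 3
  Dave: 0 − 3 = -3
  Carol: 1 − 2 = -1
Bob has the best Copeland score.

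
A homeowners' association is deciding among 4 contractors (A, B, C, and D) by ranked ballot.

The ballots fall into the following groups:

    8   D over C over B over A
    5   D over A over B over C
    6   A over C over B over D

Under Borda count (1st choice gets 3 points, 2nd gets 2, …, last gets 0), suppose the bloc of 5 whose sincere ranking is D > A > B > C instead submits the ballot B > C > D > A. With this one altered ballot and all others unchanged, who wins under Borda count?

C

Borda totals with the altered ballot: A 18, B 29, C 38, D 29.
The switch changes the winner from D to C.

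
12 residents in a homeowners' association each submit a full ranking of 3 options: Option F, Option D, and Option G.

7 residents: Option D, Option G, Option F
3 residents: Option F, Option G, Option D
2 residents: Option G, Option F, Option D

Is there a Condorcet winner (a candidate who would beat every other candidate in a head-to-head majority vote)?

Yes

Head-to-head results (12 voters total):
Option F vs Option D: Option D wins 7–5.
Option F vs Option G: Option G wins 9–3.
Option D vs Option G: Option D wins 7–5.
Option D beats each rival — Option F (7–5), Option G (7–5) — so Option D is the Condorcet winner.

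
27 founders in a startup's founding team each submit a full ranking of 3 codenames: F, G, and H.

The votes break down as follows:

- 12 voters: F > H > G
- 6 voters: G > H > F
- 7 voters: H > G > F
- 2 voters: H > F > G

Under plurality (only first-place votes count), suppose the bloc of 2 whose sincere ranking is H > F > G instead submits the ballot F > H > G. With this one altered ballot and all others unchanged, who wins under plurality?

First-place totals with the altered ballot: F 14, G 6, H 7.
The winner is unchanged: still F.

F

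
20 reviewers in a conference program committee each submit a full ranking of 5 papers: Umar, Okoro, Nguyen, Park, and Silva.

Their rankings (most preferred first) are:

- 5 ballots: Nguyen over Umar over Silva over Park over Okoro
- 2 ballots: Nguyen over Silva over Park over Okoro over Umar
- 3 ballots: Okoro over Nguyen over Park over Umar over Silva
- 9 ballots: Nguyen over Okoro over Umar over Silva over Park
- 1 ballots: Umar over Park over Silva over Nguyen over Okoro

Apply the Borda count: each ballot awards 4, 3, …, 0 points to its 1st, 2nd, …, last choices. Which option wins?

Borda scores:
  Umar: 5·3 + 2·0 + 3·1 + 9·2 + 4 = 40
  Okoro: 5·0 + 2·1 + 3·4 + 9·3 + 0 = 41
  Nguyen: 5·4 + 2·4 + 3·3 + 9·4 + 1 = 74
  Park: 5·1 + 2·2 + 3·2 + 9·0 + 3 = 18
  Silva: 5·2 + 2·3 + 3·0 + 9·1 + 2 = 27
Nguyen has the highest total.

Nguyen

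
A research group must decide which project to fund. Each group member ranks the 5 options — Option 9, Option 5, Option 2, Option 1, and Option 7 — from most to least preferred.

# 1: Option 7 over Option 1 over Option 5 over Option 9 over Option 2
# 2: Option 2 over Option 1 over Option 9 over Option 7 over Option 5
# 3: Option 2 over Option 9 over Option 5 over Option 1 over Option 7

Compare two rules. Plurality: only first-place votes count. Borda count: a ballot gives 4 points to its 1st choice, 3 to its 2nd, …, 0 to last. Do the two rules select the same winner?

Plurality first-place counts: Option 9 0, Option 5 0, Option 2 2, Option 1 0, Option 7 1 → Option 2.
Borda totals: Option 9 6, Option 5 4, Option 2 8, Option 1 7, Option 7 5 → Option 2.
The two rules agree on Option 2.

Yes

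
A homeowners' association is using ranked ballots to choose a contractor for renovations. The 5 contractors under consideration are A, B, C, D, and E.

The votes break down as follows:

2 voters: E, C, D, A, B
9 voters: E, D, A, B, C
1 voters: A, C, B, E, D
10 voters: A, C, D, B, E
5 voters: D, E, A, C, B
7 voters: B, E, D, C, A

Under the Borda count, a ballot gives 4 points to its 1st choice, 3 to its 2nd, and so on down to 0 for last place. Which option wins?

Borda scores:
  A: 2·1 + 9·2 + 4 + 10·4 + 5·2 + 7·0 = 74
  B: 2·0 + 9·1 + 2 + 10·1 + 5·0 + 7·4 = 49
  C: 2·3 + 9·0 + 3 + 10·3 + 5·1 + 7·1 = 51
  D: 2·2 + 9·3 + 0 + 10·2 + 5·4 + 7·2 = 85
  E: 2·4 + 9·4 + 1 + 10·0 + 5·3 + 7·3 = 81
D has the highest total.

D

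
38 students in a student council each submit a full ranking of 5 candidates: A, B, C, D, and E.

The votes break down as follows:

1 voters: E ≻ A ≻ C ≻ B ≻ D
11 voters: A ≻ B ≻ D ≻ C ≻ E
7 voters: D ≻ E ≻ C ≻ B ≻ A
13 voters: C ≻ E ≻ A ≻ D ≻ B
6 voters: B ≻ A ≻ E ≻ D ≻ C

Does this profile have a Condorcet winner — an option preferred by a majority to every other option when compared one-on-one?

No

Head-to-head results (38 voters total):
A vs B: A wins 25–13.
A vs C: C wins 20–18.
A vs D: A wins 31–7.
A vs E: E wins 21–17.
B vs C: C wins 21–17.
B vs D: D wins 20–18.
B vs E: E wins 21–17.
C vs D: D wins 24–14.
C vs E: C wins 24–14.
D vs E: E wins 20–18.
No candidate beats all others: A beats D beats C beats A, a majority cycle.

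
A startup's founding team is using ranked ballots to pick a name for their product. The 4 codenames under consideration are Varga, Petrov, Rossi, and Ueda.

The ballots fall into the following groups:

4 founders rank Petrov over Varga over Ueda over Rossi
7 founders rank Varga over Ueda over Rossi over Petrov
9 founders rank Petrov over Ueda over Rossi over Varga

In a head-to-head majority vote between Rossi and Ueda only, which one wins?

Ueda

Ballots ranking Rossi above Ueda: 0.
Ballots ranking Ueda above Rossi: 4+7+9 = 20.
Ueda wins the head-to-head, 20–0.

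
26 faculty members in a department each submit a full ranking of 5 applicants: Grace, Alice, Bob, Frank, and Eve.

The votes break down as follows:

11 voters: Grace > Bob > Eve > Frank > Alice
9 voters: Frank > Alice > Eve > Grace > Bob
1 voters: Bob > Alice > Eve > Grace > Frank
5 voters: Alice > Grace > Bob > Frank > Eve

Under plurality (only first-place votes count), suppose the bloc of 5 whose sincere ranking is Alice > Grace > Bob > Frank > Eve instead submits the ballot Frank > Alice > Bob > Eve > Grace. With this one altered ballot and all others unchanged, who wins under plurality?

Frank

First-place totals with the altered ballot: Grace 11, Alice 0, Bob 1, Frank 14, Eve 0.
The switch changes the winner from Grace to Frank.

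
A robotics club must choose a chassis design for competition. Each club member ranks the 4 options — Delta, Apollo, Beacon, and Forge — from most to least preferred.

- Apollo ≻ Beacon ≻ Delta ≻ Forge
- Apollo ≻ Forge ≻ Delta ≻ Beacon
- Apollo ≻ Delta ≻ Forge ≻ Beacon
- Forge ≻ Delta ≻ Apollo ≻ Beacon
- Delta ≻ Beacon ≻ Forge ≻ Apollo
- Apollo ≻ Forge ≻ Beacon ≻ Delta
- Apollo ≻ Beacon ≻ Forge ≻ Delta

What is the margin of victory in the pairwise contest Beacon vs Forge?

Ballots ranking Beacon above Forge: 3.
Ballots ranking Forge above Beacon: 4.
Forge wins 4–3, a margin of 1.

1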